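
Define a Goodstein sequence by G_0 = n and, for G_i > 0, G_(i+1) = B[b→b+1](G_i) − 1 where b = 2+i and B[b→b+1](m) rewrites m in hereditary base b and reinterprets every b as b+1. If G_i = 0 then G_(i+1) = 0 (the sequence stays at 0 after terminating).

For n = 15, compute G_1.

[0] 15 ≡ 2^(2 + 1) + 2^2 + 2 + 1 (base 2). Lift 3: 112. −1: 111.
[1] 111 ≡ 3^(3 + 1) + 3^3 + 3 (base 3). Lift 4: 1284. −1: 1283.

111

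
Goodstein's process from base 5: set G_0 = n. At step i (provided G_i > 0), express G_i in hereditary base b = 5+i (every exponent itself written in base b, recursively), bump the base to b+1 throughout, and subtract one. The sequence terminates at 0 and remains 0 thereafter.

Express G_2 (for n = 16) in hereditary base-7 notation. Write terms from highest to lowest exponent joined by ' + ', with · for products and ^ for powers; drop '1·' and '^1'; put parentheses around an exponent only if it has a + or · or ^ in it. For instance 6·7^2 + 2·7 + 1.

base 5: 16 = 3·5 + 1; at 6: 3·6 + 1 = 19; next = 18
base 6: 18 = 3·6; at 7: 3·7 = 21; next = 20
base 7: 20 = 2·7 + 6; at 8: 2·8 + 6 = 22; next = 21

2·7 + 6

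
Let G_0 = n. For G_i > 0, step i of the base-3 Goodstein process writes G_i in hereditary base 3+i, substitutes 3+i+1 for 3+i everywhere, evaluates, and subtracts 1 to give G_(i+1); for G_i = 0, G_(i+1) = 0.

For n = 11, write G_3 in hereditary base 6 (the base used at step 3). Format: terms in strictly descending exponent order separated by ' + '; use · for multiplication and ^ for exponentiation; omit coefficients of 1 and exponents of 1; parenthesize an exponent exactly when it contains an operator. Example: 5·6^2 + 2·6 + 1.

11 —HB3→ 3^2 + 2 —bump→ 4^2 + 2 = 18 —(−1)→ 17
17 —HB4→ 4^2 + 1 —bump→ 5^2 + 1 = 26 —(−1)→ 25
25 —HB5→ 5^2 —bump→ 6^2 = 36 —(−1)→ 35

5·6 + 5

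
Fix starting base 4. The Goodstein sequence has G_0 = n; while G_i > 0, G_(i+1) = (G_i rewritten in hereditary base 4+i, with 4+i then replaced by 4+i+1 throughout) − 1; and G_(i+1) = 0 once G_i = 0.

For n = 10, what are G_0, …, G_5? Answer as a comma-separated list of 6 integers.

10, 11, 12, 13, 13, 13

step 0: 10 = 2·4 + 2; sub 5 for 4: 2·5 + 2; = 12; G_1 = 12−1 = 11
step 1: 11 = 2·5 + 1; sub 6 for 5: 2·6 + 1; = 13; G_2 = 13−1 = 12
step 2: 12 = 2·6; sub 7 for 6: 2·7; = 14; G_3 = 14−1 = 13
step 3: 13 = 7 + 6; sub 8 for 7: 8 + 6; = 14; G_4 = 14−1 = 13
step 4: 13 = 8 + 5; sub 9 for 8: 9 + 5; = 14; G_5 = 14−1 = 13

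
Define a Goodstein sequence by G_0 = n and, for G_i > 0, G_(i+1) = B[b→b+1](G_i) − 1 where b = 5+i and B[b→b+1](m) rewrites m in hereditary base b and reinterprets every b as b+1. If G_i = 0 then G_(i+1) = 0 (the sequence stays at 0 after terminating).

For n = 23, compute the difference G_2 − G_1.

3

step 0: 23 = 4·5 + 3; sub 6 for 5: 4·6 + 3; = 27; G_1 = 27−1 = 26
step 1: 26 = 4·6 + 2; sub 7 for 6: 4·7 + 2; = 30; G_2 = 30−1 = 29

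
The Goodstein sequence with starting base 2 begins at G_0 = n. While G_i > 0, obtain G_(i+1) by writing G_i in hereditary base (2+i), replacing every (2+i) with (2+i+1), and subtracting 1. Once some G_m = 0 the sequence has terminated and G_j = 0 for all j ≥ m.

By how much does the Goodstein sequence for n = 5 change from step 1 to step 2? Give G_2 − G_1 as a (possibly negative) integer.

i=0: 5 = 2^2 + 1 (b=2); 2→3: 3^3 + 1 = 28; 28−1 = 27
i=1: 27 = 3^3 (b=3); 3→4: 4^4 = 256; 256−1 = 255

228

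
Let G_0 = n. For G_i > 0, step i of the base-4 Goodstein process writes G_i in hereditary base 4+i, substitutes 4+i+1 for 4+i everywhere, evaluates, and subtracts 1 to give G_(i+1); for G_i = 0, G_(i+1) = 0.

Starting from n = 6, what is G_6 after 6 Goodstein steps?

base 4: 6 = 4 + 2; at 5: 5 + 2 = 7; next = 6
base 5: 6 = 5 + 1; at 6: 6 + 1 = 7; next = 6
base 6: 6 = 6; at 7: 7 = 7; next = 6
base 7: 6 = 6; at 8: 6 = 6; next = 5
base 8: 5 = 5; at 9: 5 = 5; next = 4
base 9: 4 = 4; at 10: 4 = 4; next = 3
base 10: 3 = 3; at 11: 3 = 3; next = 2

3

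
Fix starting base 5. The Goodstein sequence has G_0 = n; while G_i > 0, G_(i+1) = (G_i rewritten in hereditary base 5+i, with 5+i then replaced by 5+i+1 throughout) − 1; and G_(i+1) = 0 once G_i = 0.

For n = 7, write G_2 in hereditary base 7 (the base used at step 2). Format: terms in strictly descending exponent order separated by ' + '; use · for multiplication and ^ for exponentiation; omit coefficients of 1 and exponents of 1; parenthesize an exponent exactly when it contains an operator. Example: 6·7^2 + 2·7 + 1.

7 —HB5→ 5 + 2 —bump→ 6 + 2 = 8 —(−1)→ 7
7 —HB6→ 6 + 1 —bump→ 7 + 1 = 8 —(−1)→ 7
7 —HB7→ 7 —bump→ 8 = 8 —(−1)→ 7

7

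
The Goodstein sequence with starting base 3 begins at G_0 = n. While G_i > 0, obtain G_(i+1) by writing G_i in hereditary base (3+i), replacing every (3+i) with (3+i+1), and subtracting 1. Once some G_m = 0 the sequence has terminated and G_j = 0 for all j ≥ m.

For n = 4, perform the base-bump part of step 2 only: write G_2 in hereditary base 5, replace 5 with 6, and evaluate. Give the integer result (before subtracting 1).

4

4 —HB3→ 3 + 1 —bump→ 4 + 1 = 5 —(−1)→ 4
4 —HB4→ 4 —bump→ 5 = 5 —(−1)→ 4
4 —HB5→ 4 —bump→ 4 = 4 —(−1)→ 3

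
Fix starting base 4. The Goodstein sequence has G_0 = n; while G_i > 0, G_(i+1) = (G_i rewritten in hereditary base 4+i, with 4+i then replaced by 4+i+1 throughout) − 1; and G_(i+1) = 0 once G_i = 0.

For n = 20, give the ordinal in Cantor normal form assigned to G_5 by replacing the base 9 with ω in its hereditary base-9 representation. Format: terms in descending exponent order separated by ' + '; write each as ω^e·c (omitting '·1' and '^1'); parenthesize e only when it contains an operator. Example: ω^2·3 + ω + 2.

base 4: 20 = 4^2 + 4; at 5: 5^2 + 5 = 30; next = 29
base 5: 29 = 5^2 + 4; at 6: 6^2 + 4 = 40; next = 39
base 6: 39 = 6^2 + 3; at 7: 7^2 + 3 = 52; next = 51
base 7: 51 = 7^2 + 2; at 8: 8^2 + 2 = 66; next = 65
base 8: 65 = 8^2 + 1; at 9: 9^2 + 1 = 82; next = 81
base 9: 81 = 9^2; at 10: 10^2 = 100; next = 99

ω^2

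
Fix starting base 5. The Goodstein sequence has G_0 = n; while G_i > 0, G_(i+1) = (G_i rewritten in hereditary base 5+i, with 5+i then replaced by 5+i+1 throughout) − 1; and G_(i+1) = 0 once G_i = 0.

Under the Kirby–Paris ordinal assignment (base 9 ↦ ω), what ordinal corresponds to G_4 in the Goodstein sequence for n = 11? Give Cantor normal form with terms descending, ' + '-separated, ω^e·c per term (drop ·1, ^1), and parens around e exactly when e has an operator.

11 —HB5→ 2·5 + 1 —bump→ 2·6 + 1 = 13 —(−1)→ 12
12 —HB6→ 2·6 —bump→ 2·7 = 14 —(−1)→ 13
13 —HB7→ 7 + 6 —bump→ 8 + 6 = 14 —(−1)→ 13
13 —HB8→ 8 + 5 —bump→ 9 + 5 = 14 —(−1)→ 13

ω + 4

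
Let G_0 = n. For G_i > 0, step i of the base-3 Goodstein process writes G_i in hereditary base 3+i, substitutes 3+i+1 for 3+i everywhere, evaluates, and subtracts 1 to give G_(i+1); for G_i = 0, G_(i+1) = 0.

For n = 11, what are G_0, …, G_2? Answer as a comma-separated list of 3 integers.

11, 17, 25

G_0=11  [base 3] 3^2 + 2  →[3↦4]→  4^2 + 2 = 18  −1 ⇒ G_1=17
G_1=17  [base 4] 4^2 + 1  →[4↦5]→  5^2 + 1 = 26  −1 ⇒ G_2=25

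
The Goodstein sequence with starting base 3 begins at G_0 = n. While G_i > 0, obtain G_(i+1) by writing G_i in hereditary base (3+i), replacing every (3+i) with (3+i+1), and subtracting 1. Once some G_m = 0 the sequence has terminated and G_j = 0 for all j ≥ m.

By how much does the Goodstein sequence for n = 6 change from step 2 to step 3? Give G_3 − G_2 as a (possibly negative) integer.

(0) 6|_3 = 2·3 ↦ 2·4|_4 = 8 ⇒ 7
(1) 7|_4 = 4 + 3 ↦ 5 + 3|_5 = 8 ⇒ 7
(2) 7|_5 = 5 + 2 ↦ 6 + 2|_6 = 8 ⇒ 7

0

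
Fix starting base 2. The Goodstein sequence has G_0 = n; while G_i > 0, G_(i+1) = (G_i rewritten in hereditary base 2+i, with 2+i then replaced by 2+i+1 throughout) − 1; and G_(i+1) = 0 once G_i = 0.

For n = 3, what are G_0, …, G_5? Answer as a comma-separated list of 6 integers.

3, 3, 3, 2, 1, 0

(0) 3|_2 = 2 + 1 ↦ 3 + 1|_3 = 4 ⇒ 3
(1) 3|_3 = 3 ↦ 4|_4 = 4 ⇒ 3
(2) 3|_4 = 3 ↦ 3|_5 = 3 ⇒ 2
(3) 2|_5 = 2 ↦ 2|_6 = 2 ⇒ 1
(4) 1|_6 = 1 ↦ 1|_7 = 1 ⇒ 0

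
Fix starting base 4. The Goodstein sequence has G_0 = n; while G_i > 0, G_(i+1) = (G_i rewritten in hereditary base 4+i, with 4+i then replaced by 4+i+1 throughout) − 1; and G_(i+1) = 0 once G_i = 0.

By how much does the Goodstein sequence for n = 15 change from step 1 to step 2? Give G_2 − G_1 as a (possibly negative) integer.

i=0: 15 = 3·4 + 3 (b=4); 4→5: 3·5 + 3 = 18; 18−1 = 17
i=1: 17 = 3·5 + 2 (b=5); 5→6: 3·6 + 2 = 20; 20−1 = 19

2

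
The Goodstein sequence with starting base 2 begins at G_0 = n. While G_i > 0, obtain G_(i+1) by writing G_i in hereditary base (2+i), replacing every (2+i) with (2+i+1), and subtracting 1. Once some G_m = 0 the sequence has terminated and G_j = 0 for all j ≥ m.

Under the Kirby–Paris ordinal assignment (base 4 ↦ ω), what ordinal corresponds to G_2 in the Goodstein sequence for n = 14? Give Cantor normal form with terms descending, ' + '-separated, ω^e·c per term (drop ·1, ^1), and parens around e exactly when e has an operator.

ω^(ω + 1) + ω^ω + 1

base 2: 14 = 2^(2 + 1) + 2^2 + 2; at 3: 3^(3 + 1) + 3^3 + 3 = 111; next = 110
base 3: 110 = 3^(3 + 1) + 3^3 + 2; at 4: 4^(4 + 1) + 4^4 + 2 = 1282; next = 1281
base 4: 1281 = 4^(4 + 1) + 4^4 + 1; at 5: 5^(5 + 1) + 5^5 + 1 = 18751; next = 18750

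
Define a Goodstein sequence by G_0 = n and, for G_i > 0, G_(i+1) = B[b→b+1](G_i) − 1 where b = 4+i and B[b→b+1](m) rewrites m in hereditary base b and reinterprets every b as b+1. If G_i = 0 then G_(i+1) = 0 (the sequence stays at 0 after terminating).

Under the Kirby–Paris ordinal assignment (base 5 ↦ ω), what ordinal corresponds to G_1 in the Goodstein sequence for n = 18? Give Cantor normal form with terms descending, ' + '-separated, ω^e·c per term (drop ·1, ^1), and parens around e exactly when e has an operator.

ω^2 + 1

base 4: 18 = 4^2 + 2; at 5: 5^2 + 2 = 27; next = 26
base 5: 26 = 5^2 + 1; at 6: 6^2 + 1 = 37; next = 36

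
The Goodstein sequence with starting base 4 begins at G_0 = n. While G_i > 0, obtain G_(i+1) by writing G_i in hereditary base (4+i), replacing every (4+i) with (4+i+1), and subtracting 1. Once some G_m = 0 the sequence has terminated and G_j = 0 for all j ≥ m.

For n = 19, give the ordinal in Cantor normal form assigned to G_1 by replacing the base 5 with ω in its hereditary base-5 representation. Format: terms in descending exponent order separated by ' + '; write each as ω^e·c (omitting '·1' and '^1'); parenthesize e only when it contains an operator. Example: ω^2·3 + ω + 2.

ω^2 + 2

i=0: 19 = 4^2 + 3 (b=4); 4→5: 5^2 + 3 = 28; 28−1 = 27
i=1: 27 = 5^2 + 2 (b=5); 5→6: 6^2 + 2 = 38; 38−1 = 37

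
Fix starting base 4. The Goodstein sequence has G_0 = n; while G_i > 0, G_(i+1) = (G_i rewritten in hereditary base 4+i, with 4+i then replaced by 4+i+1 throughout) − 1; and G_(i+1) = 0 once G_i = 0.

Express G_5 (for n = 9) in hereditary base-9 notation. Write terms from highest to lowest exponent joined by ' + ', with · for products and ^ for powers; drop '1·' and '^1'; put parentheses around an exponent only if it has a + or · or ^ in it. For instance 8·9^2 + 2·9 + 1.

9 + 2

i=0: 9 = 2·4 + 1 (b=4); 4→5: 2·5 + 1 = 11; 11−1 = 10
i=1: 10 = 2·5 (b=5); 5→6: 2·6 = 12; 12−1 = 11
i=2: 11 = 6 + 5 (b=6); 6→7: 7 + 5 = 12; 12−1 = 11
i=3: 11 = 7 + 4 (b=7); 7→8: 8 + 4 = 12; 12−1 = 11
i=4: 11 = 8 + 3 (b=8); 8→9: 9 + 3 = 12; 12−1 = 11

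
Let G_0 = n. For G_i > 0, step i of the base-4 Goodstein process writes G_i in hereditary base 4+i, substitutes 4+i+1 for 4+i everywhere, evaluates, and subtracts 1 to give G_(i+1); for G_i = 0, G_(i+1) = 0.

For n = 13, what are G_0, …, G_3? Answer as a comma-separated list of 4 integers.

13, 15, 17, 18

i=0: 13 = 3·4 + 1 (b=4); 4→5: 3·5 + 1 = 16; 16−1 = 15
i=1: 15 = 3·5 (b=5); 5→6: 3·6 = 18; 18−1 = 17
i=2: 17 = 2·6 + 5 (b=6); 6→7: 2·7 + 5 = 19; 19−1 = 18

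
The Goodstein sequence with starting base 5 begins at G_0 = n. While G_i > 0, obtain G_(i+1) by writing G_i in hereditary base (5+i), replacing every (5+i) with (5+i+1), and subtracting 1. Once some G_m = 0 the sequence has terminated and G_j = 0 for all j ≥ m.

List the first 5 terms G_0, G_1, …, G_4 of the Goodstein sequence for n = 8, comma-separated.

step 0: 8 = 5 + 3; sub 6 for 5: 6 + 3; = 9; G_1 = 9−1 = 8
step 1: 8 = 6 + 2; sub 7 for 6: 7 + 2; = 9; G_2 = 9−1 = 8
step 2: 8 = 7 + 1; sub 8 for 7: 8 + 1; = 9; G_3 = 9−1 = 8
step 3: 8 = 8; sub 9 for 8: 9; = 9; G_4 = 9−1 = 8

8, 8, 8, 8, 8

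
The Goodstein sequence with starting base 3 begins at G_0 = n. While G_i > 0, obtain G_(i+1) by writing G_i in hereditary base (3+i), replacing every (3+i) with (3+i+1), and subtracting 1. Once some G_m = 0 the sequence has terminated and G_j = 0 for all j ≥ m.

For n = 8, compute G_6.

11

step 0: 8 = 2·3 + 2; sub 4 for 3: 2·4 + 2; = 10; G_1 = 10−1 = 9
step 1: 9 = 2·4 + 1; sub 5 for 4: 2·5 + 1; = 11; G_2 = 11−1 = 10
step 2: 10 = 2·5; sub 6 for 5: 2·6; = 12; G_3 = 12−1 = 11
step 3: 11 = 6 + 5; sub 7 for 6: 7 + 5; = 12; G_4 = 12−1 = 11
step 4: 11 = 7 + 4; sub 8 for 7: 8 + 4; = 12; G_5 = 12−1 = 11
step 5: 11 = 8 + 3; sub 9 for 8: 9 + 3; = 12; G_6 = 12−1 = 11
step 6: 11 = 9 + 2; sub 10 for 9: 10 + 2; = 12; G_7 = 12−1 = 11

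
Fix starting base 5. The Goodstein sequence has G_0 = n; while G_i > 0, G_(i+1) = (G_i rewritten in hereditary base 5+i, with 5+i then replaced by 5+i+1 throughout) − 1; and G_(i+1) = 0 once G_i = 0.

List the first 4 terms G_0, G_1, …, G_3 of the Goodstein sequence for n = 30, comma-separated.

30, 41, 53, 67

G_0=30  [base 5] 5^2 + 5  →[5↦6]→  6^2 + 6 = 42  −1 ⇒ G_1=41
G_1=41  [base 6] 6^2 + 5  →[6↦7]→  7^2 + 5 = 54  −1 ⇒ G_2=53
G_2=53  [base 7] 7^2 + 4  →[7↦8]→  8^2 + 4 = 68  −1 ⇒ G_3=67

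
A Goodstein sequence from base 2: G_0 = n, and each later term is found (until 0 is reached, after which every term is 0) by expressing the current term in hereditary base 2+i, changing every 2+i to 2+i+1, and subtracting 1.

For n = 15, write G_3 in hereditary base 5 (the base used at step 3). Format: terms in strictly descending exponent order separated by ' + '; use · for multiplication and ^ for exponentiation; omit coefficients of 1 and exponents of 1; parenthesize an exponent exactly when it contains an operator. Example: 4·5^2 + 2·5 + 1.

5^(5 + 1) + 5^5 + 2

15 —HB2→ 2^(2 + 1) + 2^2 + 2 + 1 —bump→ 3^(3 + 1) + 3^3 + 3 + 1 = 112 —(−1)→ 111
111 —HB3→ 3^(3 + 1) + 3^3 + 3 —bump→ 4^(4 + 1) + 4^4 + 4 = 1284 —(−1)→ 1283
1283 —HB4→ 4^(4 + 1) + 4^4 + 3 —bump→ 5^(5 + 1) + 5^5 + 3 = 18753 —(−1)→ 18752
18752 —HB5→ 5^(5 + 1) + 5^5 + 2 —bump→ 6^(6 + 1) + 6^6 + 2 = 326594 —(−1)→ 326593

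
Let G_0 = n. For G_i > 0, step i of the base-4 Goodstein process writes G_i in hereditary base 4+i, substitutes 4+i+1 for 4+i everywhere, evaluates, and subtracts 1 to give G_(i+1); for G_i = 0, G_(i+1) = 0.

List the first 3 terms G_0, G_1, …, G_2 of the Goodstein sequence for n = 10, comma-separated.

[0] 10 ≡ 2·4 + 2 (base 4). Lift 5: 12. −1: 11.
[1] 11 ≡ 2·5 + 1 (base 5). Lift 6: 13. −1: 12.

10, 11, 12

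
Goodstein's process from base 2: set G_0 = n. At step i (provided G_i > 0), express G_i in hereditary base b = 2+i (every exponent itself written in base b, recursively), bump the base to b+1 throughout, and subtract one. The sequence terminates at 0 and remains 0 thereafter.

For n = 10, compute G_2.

1025

base 2: 10 = 2^(2 + 1) + 2; at 3: 3^(3 + 1) + 3 = 84; next = 83
base 3: 83 = 3^(3 + 1) + 2; at 4: 4^(4 + 1) + 2 = 1026; next = 1025
base 4: 1025 = 4^(4 + 1) + 1; at 5: 5^(5 + 1) + 1 = 15626; next = 15625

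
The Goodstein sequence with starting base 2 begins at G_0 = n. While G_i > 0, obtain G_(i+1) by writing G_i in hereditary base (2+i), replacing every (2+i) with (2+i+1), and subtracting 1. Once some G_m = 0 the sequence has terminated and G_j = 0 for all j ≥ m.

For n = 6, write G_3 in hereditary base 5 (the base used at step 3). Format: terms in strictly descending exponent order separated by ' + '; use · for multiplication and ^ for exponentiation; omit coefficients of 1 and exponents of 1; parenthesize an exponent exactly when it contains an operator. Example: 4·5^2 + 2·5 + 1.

5^5

(0) 6|_2 = 2^2 + 2 ↦ 3^3 + 3|_3 = 30 ⇒ 29
(1) 29|_3 = 3^3 + 2 ↦ 4^4 + 2|_4 = 258 ⇒ 257
(2) 257|_4 = 4^4 + 1 ↦ 5^5 + 1|_5 = 3126 ⇒ 3125
(3) 3125|_5 = 5^5 ↦ 6^6|_6 = 46656 ⇒ 46655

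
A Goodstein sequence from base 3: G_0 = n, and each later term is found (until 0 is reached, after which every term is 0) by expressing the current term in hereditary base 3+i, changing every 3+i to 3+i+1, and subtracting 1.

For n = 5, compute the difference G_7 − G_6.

5 —HB3→ 3 + 2 —bump→ 4 + 2 = 6 —(−1)→ 5
5 —HB4→ 4 + 1 —bump→ 5 + 1 = 6 —(−1)→ 5
5 —HB5→ 5 —bump→ 6 = 6 —(−1)→ 5
5 —HB6→ 5 —bump→ 5 = 5 —(−1)→ 4
4 —HB7→ 4 —bump→ 4 = 4 —(−1)→ 3
3 —HB8→ 3 —bump→ 3 = 3 —(−1)→ 2
2 —HB9→ 2 —bump→ 2 = 2 —(−1)→ 1

-1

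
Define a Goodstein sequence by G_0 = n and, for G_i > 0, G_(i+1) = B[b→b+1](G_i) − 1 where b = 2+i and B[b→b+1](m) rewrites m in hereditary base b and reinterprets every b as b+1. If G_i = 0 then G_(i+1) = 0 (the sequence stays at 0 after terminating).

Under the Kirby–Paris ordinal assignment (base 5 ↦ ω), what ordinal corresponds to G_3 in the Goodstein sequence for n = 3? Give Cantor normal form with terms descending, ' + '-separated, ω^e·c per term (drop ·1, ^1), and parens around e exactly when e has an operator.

base 2: 3 = 2 + 1; at 3: 3 + 1 = 4; next = 3
base 3: 3 = 3; at 4: 4 = 4; next = 3
base 4: 3 = 3; at 5: 3 = 3; next = 2
base 5: 2 = 2; at 6: 2 = 2; next = 1

2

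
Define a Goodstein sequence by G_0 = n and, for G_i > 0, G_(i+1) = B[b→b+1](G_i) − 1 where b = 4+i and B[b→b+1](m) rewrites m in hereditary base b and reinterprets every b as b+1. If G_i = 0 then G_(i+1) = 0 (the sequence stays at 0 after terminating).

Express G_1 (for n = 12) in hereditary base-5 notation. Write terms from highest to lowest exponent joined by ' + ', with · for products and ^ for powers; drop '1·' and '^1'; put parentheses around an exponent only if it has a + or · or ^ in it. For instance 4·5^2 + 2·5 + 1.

2·5 + 4

i=0: 12 = 3·4 (b=4); 4→5: 3·5 = 15; 15−1 = 14
i=1: 14 = 2·5 + 4 (b=5); 5→6: 2·6 + 4 = 16; 16−1 = 15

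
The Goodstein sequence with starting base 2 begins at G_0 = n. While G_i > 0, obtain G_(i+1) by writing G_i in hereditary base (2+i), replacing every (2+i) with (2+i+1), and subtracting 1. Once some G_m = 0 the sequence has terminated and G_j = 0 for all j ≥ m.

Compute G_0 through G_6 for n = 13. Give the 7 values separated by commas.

13, 108, 1279, 16092, 280711, 5765998, 134219479

G_0=13  [base 2] 2^(2 + 1) + 2^2 + 1  →[2↦3]→  3^(3 + 1) + 3^3 + 1 = 109  −1 ⇒ G_1=108
G_1=108  [base 3] 3^(3 + 1) + 3^3  →[3↦4]→  4^(4 + 1) + 4^4 = 1280  −1 ⇒ G_2=1279
G_2=1279  [base 4] 4^(4 + 1) + 3·4^3 + 3·4^2 + 3·4 + 3  →[4↦5]→  5^(5 + 1) + 3·5^3 + 3·5^2 + 3·5 + 3 = 16093  −1 ⇒ G_3=16092
G_3=16092  [base 5] 5^(5 + 1) + 3·5^3 + 3·5^2 + 3·5 + 2  →[5↦6]→  6^(6 + 1) + 3·6^3 + 3·6^2 + 3·6 + 2 = 280712  −1 ⇒ G_4=280711
G_4=280711  [base 6] 6^(6 + 1) + 3·6^3 + 3·6^2 + 3·6 + 1  →[6↦7]→  7^(7 + 1) + 3·7^3 + 3·7^2 + 3·7 + 1 = 5765999  −1 ⇒ G_5=5765998
G_5=5765998  [base 7] 7^(7 + 1) + 3·7^3 + 3·7^2 + 3·7  →[7↦8]→  8^(8 + 1) + 3·8^3 + 3·8^2 + 3·8 = 134219480  −1 ⇒ G_6=134219479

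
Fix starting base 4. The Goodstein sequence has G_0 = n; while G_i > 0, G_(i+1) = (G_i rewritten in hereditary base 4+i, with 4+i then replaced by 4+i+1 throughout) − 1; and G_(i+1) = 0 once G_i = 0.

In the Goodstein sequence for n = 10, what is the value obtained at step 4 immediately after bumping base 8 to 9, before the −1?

10 —HB4→ 2·4 + 2 —bump→ 2·5 + 2 = 12 —(−1)→ 11
11 —HB5→ 2·5 + 1 —bump→ 2·6 + 1 = 13 —(−1)→ 12
12 —HB6→ 2·6 —bump→ 2·7 = 14 —(−1)→ 13
13 —HB7→ 7 + 6 —bump→ 8 + 6 = 14 —(−1)→ 13

14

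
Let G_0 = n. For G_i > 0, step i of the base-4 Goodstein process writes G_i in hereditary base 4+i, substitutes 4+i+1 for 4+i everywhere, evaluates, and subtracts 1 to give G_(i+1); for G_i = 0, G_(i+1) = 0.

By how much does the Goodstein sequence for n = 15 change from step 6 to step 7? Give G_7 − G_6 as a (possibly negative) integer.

1

i=0: 15 = 3·4 + 3 (b=4); 4→5: 3·5 + 3 = 18; 18−1 = 17
i=1: 17 = 3·5 + 2 (b=5); 5→6: 3·6 + 2 = 20; 20−1 = 19
i=2: 19 = 3·6 + 1 (b=6); 6→7: 3·7 + 1 = 22; 22−1 = 21
i=3: 21 = 3·7 (b=7); 7→8: 3·8 = 24; 24−1 = 23
i=4: 23 = 2·8 + 7 (b=8); 8→9: 2·9 + 7 = 25; 25−1 = 24
i=5: 24 = 2·9 + 6 (b=9); 9→10: 2·10 + 6 = 26; 26−1 = 25
i=6: 25 = 2·10 + 5 (b=10); 10→11: 2·11 + 5 = 27; 27−1 = 26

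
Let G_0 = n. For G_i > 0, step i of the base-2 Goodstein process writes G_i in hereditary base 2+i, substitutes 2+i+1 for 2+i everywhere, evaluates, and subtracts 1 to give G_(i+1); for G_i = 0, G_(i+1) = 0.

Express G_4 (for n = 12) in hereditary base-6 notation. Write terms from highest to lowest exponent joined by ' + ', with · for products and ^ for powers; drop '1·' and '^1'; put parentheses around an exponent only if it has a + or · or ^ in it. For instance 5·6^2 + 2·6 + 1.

6^(6 + 1) + 2·6^2 + 6 + 5

[0] 12 ≡ 2^(2 + 1) + 2^2 (base 2). Lift 3: 108. −1: 107.
[1] 107 ≡ 3^(3 + 1) + 2·3^2 + 2·3 + 2 (base 3). Lift 4: 1066. −1: 1065.
[2] 1065 ≡ 4^(4 + 1) + 2·4^2 + 2·4 + 1 (base 4). Lift 5: 15686. −1: 15685.
[3] 15685 ≡ 5^(5 + 1) + 2·5^2 + 2·5 (base 5). Lift 6: 280020. −1: 280019.
[4] 280019 ≡ 6^(6 + 1) + 2·6^2 + 6 + 5 (base 6). Lift 7: 5764911. −1: 5764910.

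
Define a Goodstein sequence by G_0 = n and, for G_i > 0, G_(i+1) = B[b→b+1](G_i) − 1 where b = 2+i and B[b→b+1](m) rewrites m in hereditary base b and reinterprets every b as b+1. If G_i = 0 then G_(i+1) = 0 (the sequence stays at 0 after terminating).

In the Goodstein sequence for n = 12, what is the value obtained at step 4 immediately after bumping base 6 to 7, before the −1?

12 —HB2→ 2^(2 + 1) + 2^2 —bump→ 3^(3 + 1) + 3^3 = 108 —(−1)→ 107
107 —HB3→ 3^(3 + 1) + 2·3^2 + 2·3 + 2 —bump→ 4^(4 + 1) + 2·4^2 + 2·4 + 2 = 1066 —(−1)→ 1065
1065 —HB4→ 4^(4 + 1) + 2·4^2 + 2·4 + 1 —bump→ 5^(5 + 1) + 2·5^2 + 2·5 + 1 = 15686 —(−1)→ 15685
15685 —HB5→ 5^(5 + 1) + 2·5^2 + 2·5 —bump→ 6^(6 + 1) + 2·6^2 + 2·6 = 280020 —(−1)→ 280019

5764911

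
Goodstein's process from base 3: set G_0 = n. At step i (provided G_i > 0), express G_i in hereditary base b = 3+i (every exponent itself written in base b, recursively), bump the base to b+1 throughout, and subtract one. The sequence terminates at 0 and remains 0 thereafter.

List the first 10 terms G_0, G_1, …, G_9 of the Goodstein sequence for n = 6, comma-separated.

6, 7, 7, 7, 7, 7, 6, 5, 4, 3

G_0=6  [base 3] 2·3  →[3↦4]→  2·4 = 8  −1 ⇒ G_1=7
G_1=7  [base 4] 4 + 3  →[4↦5]→  5 + 3 = 8  −1 ⇒ G_2=7
G_2=7  [base 5] 5 + 2  →[5↦6]→  6 + 2 = 8  −1 ⇒ G_3=7
G_3=7  [base 6] 6 + 1  →[6↦7]→  7 + 1 = 8  −1 ⇒ G_4=7
G_4=7  [base 7] 7  →[7↦8]→  8 = 8  −1 ⇒ G_5=7
G_5=7  [base 8] 7  →[8↦9]→  7 = 7  −1 ⇒ G_6=6
G_6=6  [base 9] 6  →[9↦10]→  6 = 6  −1 ⇒ G_7=5
G_7=5  [base 10] 5  →[10↦11]→  5 = 5  −1 ⇒ G_8=4
G_8=4  [base 11] 4  →[11↦12]→  4 = 4  −1 ⇒ G_9=3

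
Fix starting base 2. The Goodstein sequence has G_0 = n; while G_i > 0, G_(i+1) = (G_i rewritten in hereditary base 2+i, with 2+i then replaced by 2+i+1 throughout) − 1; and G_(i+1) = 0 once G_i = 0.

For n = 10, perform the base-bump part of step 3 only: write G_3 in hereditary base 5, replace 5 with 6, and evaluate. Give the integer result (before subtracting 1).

279936

10 —HB2→ 2^(2 + 1) + 2 —bump→ 3^(3 + 1) + 3 = 84 —(−1)→ 83
83 —HB3→ 3^(3 + 1) + 2 —bump→ 4^(4 + 1) + 2 = 1026 —(−1)→ 1025
1025 —HB4→ 4^(4 + 1) + 1 —bump→ 5^(5 + 1) + 1 = 15626 —(−1)→ 15625
15625 —HB5→ 5^(5 + 1) —bump→ 6^(6 + 1) = 279936 —(−1)→ 279935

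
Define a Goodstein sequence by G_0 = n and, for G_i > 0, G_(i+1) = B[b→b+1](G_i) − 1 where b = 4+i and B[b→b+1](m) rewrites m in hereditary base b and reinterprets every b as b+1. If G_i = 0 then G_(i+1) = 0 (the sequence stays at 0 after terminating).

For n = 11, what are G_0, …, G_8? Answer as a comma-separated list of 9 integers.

G_0 = 11. HB_4(11) = 2·4 + 3. Bump = 13. G_1 = 12.
G_1 = 12. HB_5(12) = 2·5 + 2. Bump = 14. G_2 = 13.
G_2 = 13. HB_6(13) = 2·6 + 1. Bump = 15. G_3 = 14.
G_3 = 14. HB_7(14) = 2·7. Bump = 16. G_4 = 15.
G_4 = 15. HB_8(15) = 8 + 7. Bump = 16. G_5 = 15.
G_5 = 15. HB_9(15) = 9 + 6. Bump = 16. G_6 = 15.
G_6 = 15. HB_10(15) = 10 + 5. Bump = 16. G_7 = 15.
G_7 = 15. HB_11(15) = 11 + 4. Bump = 16. G_8 = 15.

11, 12, 13, 14, 15, 15, 15, 15, 15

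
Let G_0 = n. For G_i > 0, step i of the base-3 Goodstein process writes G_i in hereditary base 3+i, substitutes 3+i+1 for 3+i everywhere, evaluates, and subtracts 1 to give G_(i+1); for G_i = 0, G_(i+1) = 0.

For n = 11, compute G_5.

step 0: 11 = 3^2 + 2; sub 4 for 3: 4^2 + 2; = 18; G_1 = 18−1 = 17
step 1: 17 = 4^2 + 1; sub 5 for 4: 5^2 + 1; = 26; G_2 = 26−1 = 25
step 2: 25 = 5^2; sub 6 for 5: 6^2; = 36; G_3 = 36−1 = 35
step 3: 35 = 5·6 + 5; sub 7 for 6: 5·7 + 5; = 40; G_4 = 40−1 = 39
step 4: 39 = 5·7 + 4; sub 8 for 7: 5·8 + 4; = 44; G_5 = 44−1 = 43
step 5: 43 = 5·8 + 3; sub 9 for 8: 5·9 + 3; = 48; G_6 = 48−1 = 47

43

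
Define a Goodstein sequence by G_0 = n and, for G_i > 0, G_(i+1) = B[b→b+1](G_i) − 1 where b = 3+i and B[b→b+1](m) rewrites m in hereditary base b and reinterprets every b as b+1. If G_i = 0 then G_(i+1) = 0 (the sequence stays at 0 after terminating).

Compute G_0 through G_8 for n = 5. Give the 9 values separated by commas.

5, 5, 5, 5, 4, 3, 2, 1, 0

G_0 = 5. HB_3(5) = 3 + 2. Bump = 6. G_1 = 5.
G_1 = 5. HB_4(5) = 4 + 1. Bump = 6. G_2 = 5.
G_2 = 5. HB_5(5) = 5. Bump = 6. G_3 = 5.
G_3 = 5. HB_6(5) = 5. Bump = 5. G_4 = 4.
G_4 = 4. HB_7(4) = 4. Bump = 4. G_5 = 3.
G_5 = 3. HB_8(3) = 3. Bump = 3. G_6 = 2.
G_6 = 2. HB_9(2) = 2. Bump = 2. G_7 = 1.
G_7 = 1. HB_10(1) = 1. Bump = 1. G_8 = 0.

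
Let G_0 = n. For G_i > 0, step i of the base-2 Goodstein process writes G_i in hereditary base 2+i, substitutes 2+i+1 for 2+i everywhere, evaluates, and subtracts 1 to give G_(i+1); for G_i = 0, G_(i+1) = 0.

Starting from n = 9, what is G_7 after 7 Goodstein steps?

1162263921

base 2: 9 = 2^(2 + 1) + 1; at 3: 3^(3 + 1) + 1 = 82; next = 81
base 3: 81 = 3^(3 + 1); at 4: 4^(4 + 1) = 1024; next = 1023
base 4: 1023 = 3·4^4 + 3·4^3 + 3·4^2 + 3·4 + 3; at 5: 3·5^5 + 3·5^3 + 3·5^2 + 3·5 + 3 = 9843; next = 9842
base 5: 9842 = 3·5^5 + 3·5^3 + 3·5^2 + 3·5 + 2; at 6: 3·6^6 + 3·6^3 + 3·6^2 + 3·6 + 2 = 140744; next = 140743
base 6: 140743 = 3·6^6 + 3·6^3 + 3·6^2 + 3·6 + 1; at 7: 3·7^7 + 3·7^3 + 3·7^2 + 3·7 + 1 = 2471827; next = 2471826
base 7: 2471826 = 3·7^7 + 3·7^3 + 3·7^2 + 3·7; at 8: 3·8^8 + 3·8^3 + 3·8^2 + 3·8 = 50333400; next = 50333399
base 8: 50333399 = 3·8^8 + 3·8^3 + 3·8^2 + 2·8 + 7; at 9: 3·9^9 + 3·9^3 + 3·9^2 + 2·9 + 7 = 1162263922; next = 1162263921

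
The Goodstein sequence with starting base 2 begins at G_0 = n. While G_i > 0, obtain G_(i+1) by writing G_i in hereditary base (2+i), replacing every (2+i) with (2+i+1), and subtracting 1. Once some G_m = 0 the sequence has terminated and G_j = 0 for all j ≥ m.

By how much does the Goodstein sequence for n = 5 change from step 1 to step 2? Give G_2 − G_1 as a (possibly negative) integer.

228

5 —HB2→ 2^2 + 1 —bump→ 3^3 + 1 = 28 —(−1)→ 27
27 —HB3→ 3^3 —bump→ 4^4 = 256 —(−1)→ 255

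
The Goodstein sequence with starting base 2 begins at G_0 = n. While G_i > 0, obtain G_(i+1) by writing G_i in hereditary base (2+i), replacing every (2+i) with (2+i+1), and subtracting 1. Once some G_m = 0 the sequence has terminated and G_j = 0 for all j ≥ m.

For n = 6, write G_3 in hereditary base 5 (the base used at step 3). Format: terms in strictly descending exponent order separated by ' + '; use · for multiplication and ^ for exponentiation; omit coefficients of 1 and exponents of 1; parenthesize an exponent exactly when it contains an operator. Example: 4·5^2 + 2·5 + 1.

5^5

base 2: 6 = 2^2 + 2; at 3: 3^3 + 3 = 30; next = 29
base 3: 29 = 3^3 + 2; at 4: 4^4 + 2 = 258; next = 257
base 4: 257 = 4^4 + 1; at 5: 5^5 + 1 = 3126; next = 3125
base 5: 3125 = 5^5; at 6: 6^6 = 46656; next = 46655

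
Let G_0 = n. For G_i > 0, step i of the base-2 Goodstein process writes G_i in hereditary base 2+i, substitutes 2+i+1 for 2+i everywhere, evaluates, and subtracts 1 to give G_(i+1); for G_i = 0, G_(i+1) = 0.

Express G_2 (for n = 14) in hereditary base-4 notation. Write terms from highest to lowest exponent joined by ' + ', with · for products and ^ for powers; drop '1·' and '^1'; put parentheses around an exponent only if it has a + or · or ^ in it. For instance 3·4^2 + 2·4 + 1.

4^(4 + 1) + 4^4 + 1

14 —HB2→ 2^(2 + 1) + 2^2 + 2 —bump→ 3^(3 + 1) + 3^3 + 3 = 111 —(−1)→ 110
110 —HB3→ 3^(3 + 1) + 3^3 + 2 —bump→ 4^(4 + 1) + 4^4 + 2 = 1282 —(−1)→ 1281
1281 —HB4→ 4^(4 + 1) + 4^4 + 1 —bump→ 5^(5 + 1) + 5^5 + 1 = 18751 —(−1)→ 18750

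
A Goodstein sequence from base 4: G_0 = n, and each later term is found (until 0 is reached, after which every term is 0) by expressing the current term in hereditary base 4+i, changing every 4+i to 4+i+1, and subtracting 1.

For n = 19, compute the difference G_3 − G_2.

G_0 = 19. HB_4(19) = 4^2 + 3. Bump = 28. G_1 = 27.
G_1 = 27. HB_5(27) = 5^2 + 2. Bump = 38. G_2 = 37.
G_2 = 37. HB_6(37) = 6^2 + 1. Bump = 50. G_3 = 49.

12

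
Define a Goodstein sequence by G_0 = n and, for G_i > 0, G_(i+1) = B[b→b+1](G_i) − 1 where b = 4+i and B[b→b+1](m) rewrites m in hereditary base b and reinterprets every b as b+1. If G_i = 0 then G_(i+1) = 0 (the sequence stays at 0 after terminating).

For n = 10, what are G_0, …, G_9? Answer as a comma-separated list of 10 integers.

10, 11, 12, 13, 13, 13, 13, 13, 13, 13

10 —HB4→ 2·4 + 2 —bump→ 2·5 + 2 = 12 —(−1)→ 11
11 —HB5→ 2·5 + 1 —bump→ 2·6 + 1 = 13 —(−1)→ 12
12 —HB6→ 2·6 —bump→ 2·7 = 14 —(−1)→ 13
13 —HB7→ 7 + 6 —bump→ 8 + 6 = 14 —(−1)→ 13
13 —HB8→ 8 + 5 —bump→ 9 + 5 = 14 —(−1)→ 13
13 —HB9→ 9 + 4 —bump→ 10 + 4 = 14 —(−1)→ 13
13 —HB10→ 10 + 3 —bump→ 11 + 3 = 14 —(−1)→ 13
13 —HB11→ 11 + 2 —bump→ 12 + 2 = 14 —(−1)→ 13
13 —HB12→ 12 + 1 —bump→ 13 + 1 = 14 —(−1)→ 13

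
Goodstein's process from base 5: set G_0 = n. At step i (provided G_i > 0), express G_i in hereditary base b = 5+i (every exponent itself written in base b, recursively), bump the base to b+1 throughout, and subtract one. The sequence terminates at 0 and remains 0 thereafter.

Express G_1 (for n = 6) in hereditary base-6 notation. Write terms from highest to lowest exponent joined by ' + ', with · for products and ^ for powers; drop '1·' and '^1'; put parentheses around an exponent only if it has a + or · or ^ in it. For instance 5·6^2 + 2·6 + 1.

G_0 = 6. HB_5(6) = 5 + 1. Bump = 7. G_1 = 6.
G_1 = 6. HB_6(6) = 6. Bump = 7. G_2 = 6.

6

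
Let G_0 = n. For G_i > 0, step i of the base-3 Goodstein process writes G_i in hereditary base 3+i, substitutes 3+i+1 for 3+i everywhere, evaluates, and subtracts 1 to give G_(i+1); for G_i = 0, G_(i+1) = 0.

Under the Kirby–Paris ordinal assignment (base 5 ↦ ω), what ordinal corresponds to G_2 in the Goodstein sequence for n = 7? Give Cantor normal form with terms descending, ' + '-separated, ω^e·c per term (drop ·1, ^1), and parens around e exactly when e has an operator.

ω + 4

step 0: 7 = 2·3 + 1; sub 4 for 3: 2·4 + 1; = 9; G_1 = 9−1 = 8
step 1: 8 = 2·4; sub 5 for 4: 2·5; = 10; G_2 = 10−1 = 9
step 2: 9 = 5 + 4; sub 6 for 5: 6 + 4; = 10; G_3 = 10−1 = 9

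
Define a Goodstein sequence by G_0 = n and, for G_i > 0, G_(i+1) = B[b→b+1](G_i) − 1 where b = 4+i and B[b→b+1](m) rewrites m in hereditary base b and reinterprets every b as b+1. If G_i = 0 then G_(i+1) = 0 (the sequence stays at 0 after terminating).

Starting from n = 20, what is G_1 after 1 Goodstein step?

29

G_0 = 20. HB_4(20) = 4^2 + 4. Bump = 30. G_1 = 29.
G_1 = 29. HB_5(29) = 5^2 + 4. Bump = 40. G_2 = 39.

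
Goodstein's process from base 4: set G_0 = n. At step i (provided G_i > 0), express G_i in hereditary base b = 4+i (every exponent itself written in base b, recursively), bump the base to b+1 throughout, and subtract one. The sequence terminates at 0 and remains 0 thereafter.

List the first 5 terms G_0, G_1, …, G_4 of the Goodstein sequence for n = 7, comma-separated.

7, 7, 7, 7, 7

i=0: 7 = 4 + 3 (b=4); 4→5: 5 + 3 = 8; 8−1 = 7
i=1: 7 = 5 + 2 (b=5); 5→6: 6 + 2 = 8; 8−1 = 7
i=2: 7 = 6 + 1 (b=6); 6→7: 7 + 1 = 8; 8−1 = 7
i=3: 7 = 7 (b=7); 7→8: 8 = 8; 8−1 = 7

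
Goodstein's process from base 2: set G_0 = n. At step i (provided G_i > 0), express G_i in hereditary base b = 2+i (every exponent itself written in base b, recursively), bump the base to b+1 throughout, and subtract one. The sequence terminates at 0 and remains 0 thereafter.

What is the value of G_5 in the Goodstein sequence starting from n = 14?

14 —HB2→ 2^(2 + 1) + 2^2 + 2 —bump→ 3^(3 + 1) + 3^3 + 3 = 111 —(−1)→ 110
110 —HB3→ 3^(3 + 1) + 3^3 + 2 —bump→ 4^(4 + 1) + 4^4 + 2 = 1282 —(−1)→ 1281
1281 —HB4→ 4^(4 + 1) + 4^4 + 1 —bump→ 5^(5 + 1) + 5^5 + 1 = 18751 —(−1)→ 18750
18750 —HB5→ 5^(5 + 1) + 5^5 —bump→ 6^(6 + 1) + 6^6 = 326592 —(−1)→ 326591
326591 —HB6→ 6^(6 + 1) + 5·6^5 + 5·6^4 + 5·6^3 + 5·6^2 + 5·6 + 5 —bump→ 7^(7 + 1) + 5·7^5 + 5·7^4 + 5·7^3 + 5·7^2 + 5·7 + 5 = 5862841 —(−1)→ 5862840
5862840 —HB7→ 7^(7 + 1) + 5·7^5 + 5·7^4 + 5·7^3 + 5·7^2 + 5·7 + 4 —bump→ 8^(8 + 1) + 5·8^5 + 5·8^4 + 5·8^3 + 5·8^2 + 5·8 + 4 = 134404972 —(−1)→ 134404971

5862840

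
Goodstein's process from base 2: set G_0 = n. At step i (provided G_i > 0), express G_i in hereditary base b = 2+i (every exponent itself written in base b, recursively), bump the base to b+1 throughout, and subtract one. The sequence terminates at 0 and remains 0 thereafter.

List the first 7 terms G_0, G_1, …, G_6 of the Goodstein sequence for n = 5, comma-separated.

5 —HB2→ 2^2 + 1 —bump→ 3^3 + 1 = 28 —(−1)→ 27
27 —HB3→ 3^3 —bump→ 4^4 = 256 —(−1)→ 255
255 —HB4→ 3·4^3 + 3·4^2 + 3·4 + 3 —bump→ 3·5^3 + 3·5^2 + 3·5 + 3 = 468 —(−1)→ 467
467 —HB5→ 3·5^3 + 3·5^2 + 3·5 + 2 —bump→ 3·6^3 + 3·6^2 + 3·6 + 2 = 776 —(−1)→ 775
775 —HB6→ 3·6^3 + 3·6^2 + 3·6 + 1 —bump→ 3·7^3 + 3·7^2 + 3·7 + 1 = 1198 —(−1)→ 1197
1197 —HB7→ 3·7^3 + 3·7^2 + 3·7 —bump→ 3·8^3 + 3·8^2 + 3·8 = 1752 —(−1)→ 1751

5, 27, 255, 467, 775, 1197, 1751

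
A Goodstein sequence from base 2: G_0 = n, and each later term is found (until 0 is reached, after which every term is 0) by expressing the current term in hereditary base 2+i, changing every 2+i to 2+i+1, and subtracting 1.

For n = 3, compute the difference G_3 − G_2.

-1

3 —HB2→ 2 + 1 —bump→ 3 + 1 = 4 —(−1)→ 3
3 —HB3→ 3 —bump→ 4 = 4 —(−1)→ 3
3 —HB4→ 3 —bump→ 3 = 3 —(−1)→ 2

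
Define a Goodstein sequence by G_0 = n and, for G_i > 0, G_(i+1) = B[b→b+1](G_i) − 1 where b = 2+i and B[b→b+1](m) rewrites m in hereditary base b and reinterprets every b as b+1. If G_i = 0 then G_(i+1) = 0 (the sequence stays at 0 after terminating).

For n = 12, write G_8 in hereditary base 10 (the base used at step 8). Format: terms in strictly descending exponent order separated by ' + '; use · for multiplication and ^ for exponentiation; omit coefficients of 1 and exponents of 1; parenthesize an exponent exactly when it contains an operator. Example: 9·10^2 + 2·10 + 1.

10^(10 + 1) + 2·10^2 + 10 + 1

12 —HB2→ 2^(2 + 1) + 2^2 —bump→ 3^(3 + 1) + 3^3 = 108 —(−1)→ 107
107 —HB3→ 3^(3 + 1) + 2·3^2 + 2·3 + 2 —bump→ 4^(4 + 1) + 2·4^2 + 2·4 + 2 = 1066 —(−1)→ 1065
1065 —HB4→ 4^(4 + 1) + 2·4^2 + 2·4 + 1 —bump→ 5^(5 + 1) + 2·5^2 + 2·5 + 1 = 15686 —(−1)→ 15685
15685 —HB5→ 5^(5 + 1) + 2·5^2 + 2·5 —bump→ 6^(6 + 1) + 2·6^2 + 2·6 = 280020 —(−1)→ 280019
280019 —HB6→ 6^(6 + 1) + 2·6^2 + 6 + 5 —bump→ 7^(7 + 1) + 2·7^2 + 7 + 5 = 5764911 —(−1)→ 5764910
5764910 —HB7→ 7^(7 + 1) + 2·7^2 + 7 + 4 —bump→ 8^(8 + 1) + 2·8^2 + 8 + 4 = 134217868 —(−1)→ 134217867
134217867 —HB8→ 8^(8 + 1) + 2·8^2 + 8 + 3 —bump→ 9^(9 + 1) + 2·9^2 + 9 + 3 = 3486784575 —(−1)→ 3486784574
3486784574 —HB9→ 9^(9 + 1) + 2·9^2 + 9 + 2 —bump→ 10^(10 + 1) + 2·10^2 + 10 + 2 = 100000000212 —(−1)→ 100000000211
100000000211 —HB10→ 10^(10 + 1) + 2·10^2 + 10 + 1 —bump→ 11^(11 + 1) + 2·11^2 + 11 + 1 = 3138428376975 —(−1)→ 3138428376974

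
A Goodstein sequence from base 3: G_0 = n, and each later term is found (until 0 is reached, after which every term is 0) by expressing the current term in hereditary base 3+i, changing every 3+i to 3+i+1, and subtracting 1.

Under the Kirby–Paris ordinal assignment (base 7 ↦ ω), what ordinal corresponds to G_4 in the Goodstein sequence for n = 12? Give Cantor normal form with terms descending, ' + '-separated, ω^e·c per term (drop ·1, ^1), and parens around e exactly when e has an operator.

i=0: 12 = 3^2 + 3 (b=3); 3→4: 4^2 + 4 = 20; 20−1 = 19
i=1: 19 = 4^2 + 3 (b=4); 4→5: 5^2 + 3 = 28; 28−1 = 27
i=2: 27 = 5^2 + 2 (b=5); 5→6: 6^2 + 2 = 38; 38−1 = 37
i=3: 37 = 6^2 + 1 (b=6); 6→7: 7^2 + 1 = 50; 50−1 = 49
i=4: 49 = 7^2 (b=7); 7→8: 8^2 = 64; 64−1 = 63

ω^2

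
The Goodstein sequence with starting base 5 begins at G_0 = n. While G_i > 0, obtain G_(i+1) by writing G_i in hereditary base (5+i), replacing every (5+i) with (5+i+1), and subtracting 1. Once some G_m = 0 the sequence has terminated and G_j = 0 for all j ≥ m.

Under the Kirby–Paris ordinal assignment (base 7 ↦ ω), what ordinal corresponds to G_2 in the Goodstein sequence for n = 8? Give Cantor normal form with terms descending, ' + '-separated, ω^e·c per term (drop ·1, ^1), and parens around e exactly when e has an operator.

[0] 8 ≡ 5 + 3 (base 5). Lift 6: 9. −1: 8.
[1] 8 ≡ 6 + 2 (base 6). Lift 7: 9. −1: 8.

ω + 1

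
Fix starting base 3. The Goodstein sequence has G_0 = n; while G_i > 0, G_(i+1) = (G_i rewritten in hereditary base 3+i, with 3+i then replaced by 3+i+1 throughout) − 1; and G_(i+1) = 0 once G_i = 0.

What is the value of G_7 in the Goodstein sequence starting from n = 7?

9

(0) 7|_3 = 2·3 + 1 ↦ 2·4 + 1|_4 = 9 ⇒ 8
(1) 8|_4 = 2·4 ↦ 2·5|_5 = 10 ⇒ 9
(2) 9|_5 = 5 + 4 ↦ 6 + 4|_6 = 10 ⇒ 9
(3) 9|_6 = 6 + 3 ↦ 7 + 3|_7 = 10 ⇒ 9
(4) 9|_7 = 7 + 2 ↦ 8 + 2|_8 = 10 ⇒ 9
(5) 9|_8 = 8 + 1 ↦ 9 + 1|_9 = 10 ⇒ 9
(6) 9|_9 = 9 ↦ 10|_10 = 10 ⇒ 9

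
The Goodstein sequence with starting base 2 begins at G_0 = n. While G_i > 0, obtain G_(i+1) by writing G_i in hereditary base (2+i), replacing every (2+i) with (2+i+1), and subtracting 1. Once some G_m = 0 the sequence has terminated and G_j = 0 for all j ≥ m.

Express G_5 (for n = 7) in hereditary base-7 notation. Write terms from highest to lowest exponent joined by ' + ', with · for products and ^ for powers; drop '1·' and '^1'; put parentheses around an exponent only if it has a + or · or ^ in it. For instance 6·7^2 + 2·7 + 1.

base 2: 7 = 2^2 + 2 + 1; at 3: 3^3 + 3 + 1 = 31; next = 30
base 3: 30 = 3^3 + 3; at 4: 4^4 + 4 = 260; next = 259
base 4: 259 = 4^4 + 3; at 5: 5^5 + 3 = 3128; next = 3127
base 5: 3127 = 5^5 + 2; at 6: 6^6 + 2 = 46658; next = 46657
base 6: 46657 = 6^6 + 1; at 7: 7^7 + 1 = 823544; next = 823543
base 7: 823543 = 7^7; at 8: 8^8 = 16777216; next = 16777215

7^7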